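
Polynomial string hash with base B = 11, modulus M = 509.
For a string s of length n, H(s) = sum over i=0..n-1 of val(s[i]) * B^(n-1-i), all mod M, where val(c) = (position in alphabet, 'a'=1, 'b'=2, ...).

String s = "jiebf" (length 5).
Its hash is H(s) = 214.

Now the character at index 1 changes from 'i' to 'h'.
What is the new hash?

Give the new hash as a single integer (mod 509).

Answer: 410

Derivation:
val('i') = 9, val('h') = 8
Position k = 1, exponent = n-1-k = 3
B^3 mod M = 11^3 mod 509 = 313
Delta = (8 - 9) * 313 mod 509 = 196
New hash = (214 + 196) mod 509 = 410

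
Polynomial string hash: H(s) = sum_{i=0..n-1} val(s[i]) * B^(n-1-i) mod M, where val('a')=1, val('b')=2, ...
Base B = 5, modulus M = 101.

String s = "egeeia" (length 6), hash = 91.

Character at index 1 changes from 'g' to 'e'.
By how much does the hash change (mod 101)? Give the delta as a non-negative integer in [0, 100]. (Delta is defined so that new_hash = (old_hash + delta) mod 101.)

Answer: 63

Derivation:
Delta formula: (val(new) - val(old)) * B^(n-1-k) mod M
  val('e') - val('g') = 5 - 7 = -2
  B^(n-1-k) = 5^4 mod 101 = 19
  Delta = -2 * 19 mod 101 = 63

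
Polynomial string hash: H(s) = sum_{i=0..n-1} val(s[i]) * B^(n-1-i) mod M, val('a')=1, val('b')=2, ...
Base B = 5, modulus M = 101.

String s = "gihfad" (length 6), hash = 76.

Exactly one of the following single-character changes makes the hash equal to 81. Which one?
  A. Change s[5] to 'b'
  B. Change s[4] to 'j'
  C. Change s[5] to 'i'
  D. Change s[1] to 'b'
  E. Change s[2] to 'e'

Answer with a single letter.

Option A: s[5]='d'->'b', delta=(2-4)*5^0 mod 101 = 99, hash=76+99 mod 101 = 74
Option B: s[4]='a'->'j', delta=(10-1)*5^1 mod 101 = 45, hash=76+45 mod 101 = 20
Option C: s[5]='d'->'i', delta=(9-4)*5^0 mod 101 = 5, hash=76+5 mod 101 = 81 <-- target
Option D: s[1]='i'->'b', delta=(2-9)*5^4 mod 101 = 69, hash=76+69 mod 101 = 44
Option E: s[2]='h'->'e', delta=(5-8)*5^3 mod 101 = 29, hash=76+29 mod 101 = 4

Answer: C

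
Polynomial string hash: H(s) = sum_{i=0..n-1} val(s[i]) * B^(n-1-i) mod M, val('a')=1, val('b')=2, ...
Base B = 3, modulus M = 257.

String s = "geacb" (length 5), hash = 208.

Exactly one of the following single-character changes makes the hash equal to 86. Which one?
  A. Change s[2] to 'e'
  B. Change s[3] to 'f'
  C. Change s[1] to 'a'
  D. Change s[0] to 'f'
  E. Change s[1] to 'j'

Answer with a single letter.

Answer: E

Derivation:
Option A: s[2]='a'->'e', delta=(5-1)*3^2 mod 257 = 36, hash=208+36 mod 257 = 244
Option B: s[3]='c'->'f', delta=(6-3)*3^1 mod 257 = 9, hash=208+9 mod 257 = 217
Option C: s[1]='e'->'a', delta=(1-5)*3^3 mod 257 = 149, hash=208+149 mod 257 = 100
Option D: s[0]='g'->'f', delta=(6-7)*3^4 mod 257 = 176, hash=208+176 mod 257 = 127
Option E: s[1]='e'->'j', delta=(10-5)*3^3 mod 257 = 135, hash=208+135 mod 257 = 86 <-- target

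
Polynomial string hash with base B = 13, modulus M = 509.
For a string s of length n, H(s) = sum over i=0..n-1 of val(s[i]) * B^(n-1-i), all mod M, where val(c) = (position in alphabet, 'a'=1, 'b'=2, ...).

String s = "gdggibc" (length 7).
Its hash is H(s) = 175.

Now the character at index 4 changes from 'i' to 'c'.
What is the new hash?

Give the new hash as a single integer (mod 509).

Answer: 179

Derivation:
val('i') = 9, val('c') = 3
Position k = 4, exponent = n-1-k = 2
B^2 mod M = 13^2 mod 509 = 169
Delta = (3 - 9) * 169 mod 509 = 4
New hash = (175 + 4) mod 509 = 179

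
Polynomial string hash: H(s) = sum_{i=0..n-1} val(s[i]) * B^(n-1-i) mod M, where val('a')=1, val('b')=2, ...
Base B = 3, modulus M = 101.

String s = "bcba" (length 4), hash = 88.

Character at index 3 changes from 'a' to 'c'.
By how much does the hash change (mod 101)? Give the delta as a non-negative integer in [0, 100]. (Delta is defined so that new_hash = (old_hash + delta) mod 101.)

Answer: 2

Derivation:
Delta formula: (val(new) - val(old)) * B^(n-1-k) mod M
  val('c') - val('a') = 3 - 1 = 2
  B^(n-1-k) = 3^0 mod 101 = 1
  Delta = 2 * 1 mod 101 = 2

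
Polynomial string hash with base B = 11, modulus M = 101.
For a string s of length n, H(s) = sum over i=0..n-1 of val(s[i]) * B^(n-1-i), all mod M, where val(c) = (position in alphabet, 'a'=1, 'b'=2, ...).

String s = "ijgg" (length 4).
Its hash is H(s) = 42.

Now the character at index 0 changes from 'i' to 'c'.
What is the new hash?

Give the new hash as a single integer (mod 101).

val('i') = 9, val('c') = 3
Position k = 0, exponent = n-1-k = 3
B^3 mod M = 11^3 mod 101 = 18
Delta = (3 - 9) * 18 mod 101 = 94
New hash = (42 + 94) mod 101 = 35

Answer: 35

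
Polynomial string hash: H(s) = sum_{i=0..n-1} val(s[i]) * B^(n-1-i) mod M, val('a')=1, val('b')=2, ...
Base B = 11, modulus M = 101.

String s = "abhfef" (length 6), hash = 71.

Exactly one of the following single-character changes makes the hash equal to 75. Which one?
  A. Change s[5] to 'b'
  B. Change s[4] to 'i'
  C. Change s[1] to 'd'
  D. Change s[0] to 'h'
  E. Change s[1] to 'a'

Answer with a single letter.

Option A: s[5]='f'->'b', delta=(2-6)*11^0 mod 101 = 97, hash=71+97 mod 101 = 67
Option B: s[4]='e'->'i', delta=(9-5)*11^1 mod 101 = 44, hash=71+44 mod 101 = 14
Option C: s[1]='b'->'d', delta=(4-2)*11^4 mod 101 = 93, hash=71+93 mod 101 = 63
Option D: s[0]='a'->'h', delta=(8-1)*11^5 mod 101 = 96, hash=71+96 mod 101 = 66
Option E: s[1]='b'->'a', delta=(1-2)*11^4 mod 101 = 4, hash=71+4 mod 101 = 75 <-- target

Answer: E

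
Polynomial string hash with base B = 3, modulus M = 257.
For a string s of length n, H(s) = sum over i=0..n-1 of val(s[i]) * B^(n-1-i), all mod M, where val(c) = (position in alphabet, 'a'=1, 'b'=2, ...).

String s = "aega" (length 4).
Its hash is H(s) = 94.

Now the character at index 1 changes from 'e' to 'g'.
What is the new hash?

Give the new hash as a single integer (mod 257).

val('e') = 5, val('g') = 7
Position k = 1, exponent = n-1-k = 2
B^2 mod M = 3^2 mod 257 = 9
Delta = (7 - 5) * 9 mod 257 = 18
New hash = (94 + 18) mod 257 = 112

Answer: 112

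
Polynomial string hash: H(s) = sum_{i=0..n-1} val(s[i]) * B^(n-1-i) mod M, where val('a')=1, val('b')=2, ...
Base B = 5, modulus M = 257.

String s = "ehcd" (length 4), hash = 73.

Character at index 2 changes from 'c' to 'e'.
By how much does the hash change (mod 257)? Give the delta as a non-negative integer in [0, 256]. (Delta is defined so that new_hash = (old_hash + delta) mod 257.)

Delta formula: (val(new) - val(old)) * B^(n-1-k) mod M
  val('e') - val('c') = 5 - 3 = 2
  B^(n-1-k) = 5^1 mod 257 = 5
  Delta = 2 * 5 mod 257 = 10

Answer: 10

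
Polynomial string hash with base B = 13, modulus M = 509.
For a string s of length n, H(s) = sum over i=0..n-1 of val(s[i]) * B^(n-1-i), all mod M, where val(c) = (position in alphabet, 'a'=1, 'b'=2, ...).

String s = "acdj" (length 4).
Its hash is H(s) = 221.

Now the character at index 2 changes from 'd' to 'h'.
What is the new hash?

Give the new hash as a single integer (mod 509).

Answer: 273

Derivation:
val('d') = 4, val('h') = 8
Position k = 2, exponent = n-1-k = 1
B^1 mod M = 13^1 mod 509 = 13
Delta = (8 - 4) * 13 mod 509 = 52
New hash = (221 + 52) mod 509 = 273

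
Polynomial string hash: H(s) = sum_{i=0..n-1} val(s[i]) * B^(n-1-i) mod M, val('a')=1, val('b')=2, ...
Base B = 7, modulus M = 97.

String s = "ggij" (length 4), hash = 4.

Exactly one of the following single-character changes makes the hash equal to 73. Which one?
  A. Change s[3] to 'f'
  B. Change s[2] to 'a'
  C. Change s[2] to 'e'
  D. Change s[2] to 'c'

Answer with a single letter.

Option A: s[3]='j'->'f', delta=(6-10)*7^0 mod 97 = 93, hash=4+93 mod 97 = 0
Option B: s[2]='i'->'a', delta=(1-9)*7^1 mod 97 = 41, hash=4+41 mod 97 = 45
Option C: s[2]='i'->'e', delta=(5-9)*7^1 mod 97 = 69, hash=4+69 mod 97 = 73 <-- target
Option D: s[2]='i'->'c', delta=(3-9)*7^1 mod 97 = 55, hash=4+55 mod 97 = 59

Answer: C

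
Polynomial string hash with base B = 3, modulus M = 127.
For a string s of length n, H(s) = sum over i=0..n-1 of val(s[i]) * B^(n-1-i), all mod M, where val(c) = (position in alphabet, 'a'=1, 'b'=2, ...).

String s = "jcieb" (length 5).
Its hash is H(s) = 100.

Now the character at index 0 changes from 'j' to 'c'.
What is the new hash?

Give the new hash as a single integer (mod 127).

Answer: 41

Derivation:
val('j') = 10, val('c') = 3
Position k = 0, exponent = n-1-k = 4
B^4 mod M = 3^4 mod 127 = 81
Delta = (3 - 10) * 81 mod 127 = 68
New hash = (100 + 68) mod 127 = 41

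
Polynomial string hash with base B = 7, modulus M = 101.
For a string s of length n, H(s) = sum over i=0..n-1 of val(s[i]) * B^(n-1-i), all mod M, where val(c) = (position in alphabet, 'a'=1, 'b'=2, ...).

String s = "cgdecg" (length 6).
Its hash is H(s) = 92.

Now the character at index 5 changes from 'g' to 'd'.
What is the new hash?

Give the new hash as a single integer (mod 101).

val('g') = 7, val('d') = 4
Position k = 5, exponent = n-1-k = 0
B^0 mod M = 7^0 mod 101 = 1
Delta = (4 - 7) * 1 mod 101 = 98
New hash = (92 + 98) mod 101 = 89

Answer: 89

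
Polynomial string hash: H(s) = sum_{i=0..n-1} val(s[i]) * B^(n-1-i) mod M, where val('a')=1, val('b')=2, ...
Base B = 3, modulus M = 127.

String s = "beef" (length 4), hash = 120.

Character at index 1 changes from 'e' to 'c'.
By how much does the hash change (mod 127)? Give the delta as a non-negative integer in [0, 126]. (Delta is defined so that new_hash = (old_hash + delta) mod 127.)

Answer: 109

Derivation:
Delta formula: (val(new) - val(old)) * B^(n-1-k) mod M
  val('c') - val('e') = 3 - 5 = -2
  B^(n-1-k) = 3^2 mod 127 = 9
  Delta = -2 * 9 mod 127 = 109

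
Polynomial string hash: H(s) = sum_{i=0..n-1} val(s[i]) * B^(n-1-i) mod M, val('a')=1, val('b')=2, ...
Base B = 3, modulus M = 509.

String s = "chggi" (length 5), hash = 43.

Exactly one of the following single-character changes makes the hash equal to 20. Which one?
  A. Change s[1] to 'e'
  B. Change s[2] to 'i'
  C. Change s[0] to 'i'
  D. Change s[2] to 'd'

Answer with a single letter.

Answer: C

Derivation:
Option A: s[1]='h'->'e', delta=(5-8)*3^3 mod 509 = 428, hash=43+428 mod 509 = 471
Option B: s[2]='g'->'i', delta=(9-7)*3^2 mod 509 = 18, hash=43+18 mod 509 = 61
Option C: s[0]='c'->'i', delta=(9-3)*3^4 mod 509 = 486, hash=43+486 mod 509 = 20 <-- target
Option D: s[2]='g'->'d', delta=(4-7)*3^2 mod 509 = 482, hash=43+482 mod 509 = 16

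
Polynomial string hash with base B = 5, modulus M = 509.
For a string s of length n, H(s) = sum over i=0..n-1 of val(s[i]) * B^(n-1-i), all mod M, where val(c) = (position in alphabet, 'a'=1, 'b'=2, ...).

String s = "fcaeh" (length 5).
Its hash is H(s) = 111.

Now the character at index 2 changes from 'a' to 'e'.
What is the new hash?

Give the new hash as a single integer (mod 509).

val('a') = 1, val('e') = 5
Position k = 2, exponent = n-1-k = 2
B^2 mod M = 5^2 mod 509 = 25
Delta = (5 - 1) * 25 mod 509 = 100
New hash = (111 + 100) mod 509 = 211

Answer: 211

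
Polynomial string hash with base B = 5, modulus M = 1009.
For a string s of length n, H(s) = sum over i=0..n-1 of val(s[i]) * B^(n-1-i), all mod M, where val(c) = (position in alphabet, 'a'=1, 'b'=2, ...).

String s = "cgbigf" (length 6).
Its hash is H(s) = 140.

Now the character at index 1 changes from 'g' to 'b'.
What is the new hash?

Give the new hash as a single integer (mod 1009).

Answer: 42

Derivation:
val('g') = 7, val('b') = 2
Position k = 1, exponent = n-1-k = 4
B^4 mod M = 5^4 mod 1009 = 625
Delta = (2 - 7) * 625 mod 1009 = 911
New hash = (140 + 911) mod 1009 = 42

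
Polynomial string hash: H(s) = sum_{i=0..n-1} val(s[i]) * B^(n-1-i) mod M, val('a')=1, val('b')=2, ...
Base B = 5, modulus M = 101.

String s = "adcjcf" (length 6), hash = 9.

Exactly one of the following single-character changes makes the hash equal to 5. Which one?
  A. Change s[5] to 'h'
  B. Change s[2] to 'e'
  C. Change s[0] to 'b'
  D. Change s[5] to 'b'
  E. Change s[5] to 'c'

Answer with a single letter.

Answer: D

Derivation:
Option A: s[5]='f'->'h', delta=(8-6)*5^0 mod 101 = 2, hash=9+2 mod 101 = 11
Option B: s[2]='c'->'e', delta=(5-3)*5^3 mod 101 = 48, hash=9+48 mod 101 = 57
Option C: s[0]='a'->'b', delta=(2-1)*5^5 mod 101 = 95, hash=9+95 mod 101 = 3
Option D: s[5]='f'->'b', delta=(2-6)*5^0 mod 101 = 97, hash=9+97 mod 101 = 5 <-- target
Option E: s[5]='f'->'c', delta=(3-6)*5^0 mod 101 = 98, hash=9+98 mod 101 = 6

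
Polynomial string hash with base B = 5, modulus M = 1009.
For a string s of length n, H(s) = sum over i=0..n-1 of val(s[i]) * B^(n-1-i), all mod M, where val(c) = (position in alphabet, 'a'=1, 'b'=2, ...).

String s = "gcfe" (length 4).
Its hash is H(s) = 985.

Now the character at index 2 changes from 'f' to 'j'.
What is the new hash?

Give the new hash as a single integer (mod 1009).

Answer: 1005

Derivation:
val('f') = 6, val('j') = 10
Position k = 2, exponent = n-1-k = 1
B^1 mod M = 5^1 mod 1009 = 5
Delta = (10 - 6) * 5 mod 1009 = 20
New hash = (985 + 20) mod 1009 = 1005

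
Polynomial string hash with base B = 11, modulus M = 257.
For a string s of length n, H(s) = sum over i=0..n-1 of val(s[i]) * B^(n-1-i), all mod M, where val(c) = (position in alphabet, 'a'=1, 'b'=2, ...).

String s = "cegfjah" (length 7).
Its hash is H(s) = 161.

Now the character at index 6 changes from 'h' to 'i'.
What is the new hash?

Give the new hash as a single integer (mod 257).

Answer: 162

Derivation:
val('h') = 8, val('i') = 9
Position k = 6, exponent = n-1-k = 0
B^0 mod M = 11^0 mod 257 = 1
Delta = (9 - 8) * 1 mod 257 = 1
New hash = (161 + 1) mod 257 = 162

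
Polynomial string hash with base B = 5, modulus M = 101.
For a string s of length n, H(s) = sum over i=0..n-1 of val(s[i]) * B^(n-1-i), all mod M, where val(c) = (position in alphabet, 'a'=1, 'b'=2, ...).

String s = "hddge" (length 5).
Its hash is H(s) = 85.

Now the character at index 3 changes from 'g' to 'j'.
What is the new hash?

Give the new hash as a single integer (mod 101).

val('g') = 7, val('j') = 10
Position k = 3, exponent = n-1-k = 1
B^1 mod M = 5^1 mod 101 = 5
Delta = (10 - 7) * 5 mod 101 = 15
New hash = (85 + 15) mod 101 = 100

Answer: 100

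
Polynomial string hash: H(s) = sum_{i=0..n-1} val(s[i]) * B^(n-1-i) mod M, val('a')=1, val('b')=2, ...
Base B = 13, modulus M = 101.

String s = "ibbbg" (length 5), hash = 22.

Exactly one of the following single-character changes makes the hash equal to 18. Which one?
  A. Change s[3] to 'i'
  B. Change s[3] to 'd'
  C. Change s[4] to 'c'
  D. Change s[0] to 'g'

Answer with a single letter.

Answer: C

Derivation:
Option A: s[3]='b'->'i', delta=(9-2)*13^1 mod 101 = 91, hash=22+91 mod 101 = 12
Option B: s[3]='b'->'d', delta=(4-2)*13^1 mod 101 = 26, hash=22+26 mod 101 = 48
Option C: s[4]='g'->'c', delta=(3-7)*13^0 mod 101 = 97, hash=22+97 mod 101 = 18 <-- target
Option D: s[0]='i'->'g', delta=(7-9)*13^4 mod 101 = 44, hash=22+44 mod 101 = 66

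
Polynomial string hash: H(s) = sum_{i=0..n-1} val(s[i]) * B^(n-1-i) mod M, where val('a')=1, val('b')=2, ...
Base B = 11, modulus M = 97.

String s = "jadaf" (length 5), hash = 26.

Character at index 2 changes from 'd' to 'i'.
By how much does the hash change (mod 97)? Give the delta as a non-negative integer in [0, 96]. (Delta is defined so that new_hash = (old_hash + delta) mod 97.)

Answer: 23

Derivation:
Delta formula: (val(new) - val(old)) * B^(n-1-k) mod M
  val('i') - val('d') = 9 - 4 = 5
  B^(n-1-k) = 11^2 mod 97 = 24
  Delta = 5 * 24 mod 97 = 23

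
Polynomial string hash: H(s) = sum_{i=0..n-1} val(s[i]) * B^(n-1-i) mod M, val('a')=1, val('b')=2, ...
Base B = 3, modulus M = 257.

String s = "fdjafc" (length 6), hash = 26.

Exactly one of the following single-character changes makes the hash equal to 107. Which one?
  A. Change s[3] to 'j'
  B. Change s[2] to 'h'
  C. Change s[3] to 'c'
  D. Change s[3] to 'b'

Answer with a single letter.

Answer: A

Derivation:
Option A: s[3]='a'->'j', delta=(10-1)*3^2 mod 257 = 81, hash=26+81 mod 257 = 107 <-- target
Option B: s[2]='j'->'h', delta=(8-10)*3^3 mod 257 = 203, hash=26+203 mod 257 = 229
Option C: s[3]='a'->'c', delta=(3-1)*3^2 mod 257 = 18, hash=26+18 mod 257 = 44
Option D: s[3]='a'->'b', delta=(2-1)*3^2 mod 257 = 9, hash=26+9 mod 257 = 35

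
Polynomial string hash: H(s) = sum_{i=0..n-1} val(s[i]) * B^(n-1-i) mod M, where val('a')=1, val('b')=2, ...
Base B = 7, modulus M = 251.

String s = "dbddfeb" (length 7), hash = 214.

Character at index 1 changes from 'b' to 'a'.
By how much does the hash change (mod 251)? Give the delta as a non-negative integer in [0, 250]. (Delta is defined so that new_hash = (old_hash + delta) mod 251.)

Delta formula: (val(new) - val(old)) * B^(n-1-k) mod M
  val('a') - val('b') = 1 - 2 = -1
  B^(n-1-k) = 7^5 mod 251 = 241
  Delta = -1 * 241 mod 251 = 10

Answer: 10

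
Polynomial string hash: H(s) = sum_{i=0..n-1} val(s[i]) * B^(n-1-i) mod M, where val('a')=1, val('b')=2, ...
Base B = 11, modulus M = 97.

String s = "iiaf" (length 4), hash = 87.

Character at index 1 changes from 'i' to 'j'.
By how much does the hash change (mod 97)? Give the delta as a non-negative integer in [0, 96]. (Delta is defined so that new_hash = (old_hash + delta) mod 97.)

Answer: 24

Derivation:
Delta formula: (val(new) - val(old)) * B^(n-1-k) mod M
  val('j') - val('i') = 10 - 9 = 1
  B^(n-1-k) = 11^2 mod 97 = 24
  Delta = 1 * 24 mod 97 = 24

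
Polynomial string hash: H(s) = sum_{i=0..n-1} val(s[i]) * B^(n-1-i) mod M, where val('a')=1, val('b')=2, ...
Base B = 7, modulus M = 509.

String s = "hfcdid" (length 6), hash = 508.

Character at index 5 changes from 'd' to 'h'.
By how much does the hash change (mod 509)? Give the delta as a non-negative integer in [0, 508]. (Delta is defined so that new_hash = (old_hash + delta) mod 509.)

Delta formula: (val(new) - val(old)) * B^(n-1-k) mod M
  val('h') - val('d') = 8 - 4 = 4
  B^(n-1-k) = 7^0 mod 509 = 1
  Delta = 4 * 1 mod 509 = 4

Answer: 4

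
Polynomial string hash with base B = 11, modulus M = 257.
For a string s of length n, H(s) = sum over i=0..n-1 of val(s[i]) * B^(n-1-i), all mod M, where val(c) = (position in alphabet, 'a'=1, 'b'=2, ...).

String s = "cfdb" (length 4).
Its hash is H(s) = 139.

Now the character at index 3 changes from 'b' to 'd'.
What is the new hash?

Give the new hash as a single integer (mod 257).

Answer: 141

Derivation:
val('b') = 2, val('d') = 4
Position k = 3, exponent = n-1-k = 0
B^0 mod M = 11^0 mod 257 = 1
Delta = (4 - 2) * 1 mod 257 = 2
New hash = (139 + 2) mod 257 = 141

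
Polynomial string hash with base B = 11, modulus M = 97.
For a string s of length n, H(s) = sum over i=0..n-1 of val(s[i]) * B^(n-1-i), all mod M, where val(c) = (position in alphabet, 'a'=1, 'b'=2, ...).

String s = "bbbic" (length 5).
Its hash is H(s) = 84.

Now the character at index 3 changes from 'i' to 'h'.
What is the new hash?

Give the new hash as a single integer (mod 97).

Answer: 73

Derivation:
val('i') = 9, val('h') = 8
Position k = 3, exponent = n-1-k = 1
B^1 mod M = 11^1 mod 97 = 11
Delta = (8 - 9) * 11 mod 97 = 86
New hash = (84 + 86) mod 97 = 73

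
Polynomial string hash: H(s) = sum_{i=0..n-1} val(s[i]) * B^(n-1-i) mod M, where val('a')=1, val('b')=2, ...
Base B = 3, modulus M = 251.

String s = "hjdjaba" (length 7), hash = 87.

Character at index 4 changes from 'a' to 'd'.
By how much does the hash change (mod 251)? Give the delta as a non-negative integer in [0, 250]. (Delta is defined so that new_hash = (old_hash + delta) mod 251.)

Answer: 27

Derivation:
Delta formula: (val(new) - val(old)) * B^(n-1-k) mod M
  val('d') - val('a') = 4 - 1 = 3
  B^(n-1-k) = 3^2 mod 251 = 9
  Delta = 3 * 9 mod 251 = 27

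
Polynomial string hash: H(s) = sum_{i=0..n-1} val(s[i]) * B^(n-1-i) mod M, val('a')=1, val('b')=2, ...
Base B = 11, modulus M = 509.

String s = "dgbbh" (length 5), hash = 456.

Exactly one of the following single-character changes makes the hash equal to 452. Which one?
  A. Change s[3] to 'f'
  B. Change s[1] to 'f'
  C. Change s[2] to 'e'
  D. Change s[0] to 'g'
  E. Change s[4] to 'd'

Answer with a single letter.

Option A: s[3]='b'->'f', delta=(6-2)*11^1 mod 509 = 44, hash=456+44 mod 509 = 500
Option B: s[1]='g'->'f', delta=(6-7)*11^3 mod 509 = 196, hash=456+196 mod 509 = 143
Option C: s[2]='b'->'e', delta=(5-2)*11^2 mod 509 = 363, hash=456+363 mod 509 = 310
Option D: s[0]='d'->'g', delta=(7-4)*11^4 mod 509 = 149, hash=456+149 mod 509 = 96
Option E: s[4]='h'->'d', delta=(4-8)*11^0 mod 509 = 505, hash=456+505 mod 509 = 452 <-- target

Answer: E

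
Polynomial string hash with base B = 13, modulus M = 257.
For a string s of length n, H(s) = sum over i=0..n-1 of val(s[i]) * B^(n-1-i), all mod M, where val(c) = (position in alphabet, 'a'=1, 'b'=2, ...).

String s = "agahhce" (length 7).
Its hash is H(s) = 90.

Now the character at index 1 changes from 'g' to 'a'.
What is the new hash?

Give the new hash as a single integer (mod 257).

val('g') = 7, val('a') = 1
Position k = 1, exponent = n-1-k = 5
B^5 mod M = 13^5 mod 257 = 185
Delta = (1 - 7) * 185 mod 257 = 175
New hash = (90 + 175) mod 257 = 8

Answer: 8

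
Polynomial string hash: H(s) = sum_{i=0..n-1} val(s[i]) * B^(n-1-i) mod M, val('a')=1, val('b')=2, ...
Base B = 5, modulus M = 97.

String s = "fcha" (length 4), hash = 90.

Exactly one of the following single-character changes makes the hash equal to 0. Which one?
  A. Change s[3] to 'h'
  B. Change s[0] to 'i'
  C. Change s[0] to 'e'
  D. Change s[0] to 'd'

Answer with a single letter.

Option A: s[3]='a'->'h', delta=(8-1)*5^0 mod 97 = 7, hash=90+7 mod 97 = 0 <-- target
Option B: s[0]='f'->'i', delta=(9-6)*5^3 mod 97 = 84, hash=90+84 mod 97 = 77
Option C: s[0]='f'->'e', delta=(5-6)*5^3 mod 97 = 69, hash=90+69 mod 97 = 62
Option D: s[0]='f'->'d', delta=(4-6)*5^3 mod 97 = 41, hash=90+41 mod 97 = 34

Answer: A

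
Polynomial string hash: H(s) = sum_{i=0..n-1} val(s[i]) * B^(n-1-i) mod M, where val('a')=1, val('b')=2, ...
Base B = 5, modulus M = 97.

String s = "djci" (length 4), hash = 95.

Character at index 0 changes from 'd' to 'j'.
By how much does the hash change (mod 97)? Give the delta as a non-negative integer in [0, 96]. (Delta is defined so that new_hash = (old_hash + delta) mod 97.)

Answer: 71

Derivation:
Delta formula: (val(new) - val(old)) * B^(n-1-k) mod M
  val('j') - val('d') = 10 - 4 = 6
  B^(n-1-k) = 5^3 mod 97 = 28
  Delta = 6 * 28 mod 97 = 71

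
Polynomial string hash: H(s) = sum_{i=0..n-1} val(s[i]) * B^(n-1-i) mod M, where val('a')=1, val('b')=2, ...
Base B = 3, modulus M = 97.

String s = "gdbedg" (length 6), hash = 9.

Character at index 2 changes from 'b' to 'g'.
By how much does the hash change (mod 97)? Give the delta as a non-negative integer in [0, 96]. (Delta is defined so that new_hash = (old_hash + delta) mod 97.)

Delta formula: (val(new) - val(old)) * B^(n-1-k) mod M
  val('g') - val('b') = 7 - 2 = 5
  B^(n-1-k) = 3^3 mod 97 = 27
  Delta = 5 * 27 mod 97 = 38

Answer: 38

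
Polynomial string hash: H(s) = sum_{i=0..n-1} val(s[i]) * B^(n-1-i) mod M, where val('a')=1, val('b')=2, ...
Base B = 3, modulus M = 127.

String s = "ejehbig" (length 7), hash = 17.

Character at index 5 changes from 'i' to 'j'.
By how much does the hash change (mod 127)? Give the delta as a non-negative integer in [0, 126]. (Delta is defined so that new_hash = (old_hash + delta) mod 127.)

Answer: 3

Derivation:
Delta formula: (val(new) - val(old)) * B^(n-1-k) mod M
  val('j') - val('i') = 10 - 9 = 1
  B^(n-1-k) = 3^1 mod 127 = 3
  Delta = 1 * 3 mod 127 = 3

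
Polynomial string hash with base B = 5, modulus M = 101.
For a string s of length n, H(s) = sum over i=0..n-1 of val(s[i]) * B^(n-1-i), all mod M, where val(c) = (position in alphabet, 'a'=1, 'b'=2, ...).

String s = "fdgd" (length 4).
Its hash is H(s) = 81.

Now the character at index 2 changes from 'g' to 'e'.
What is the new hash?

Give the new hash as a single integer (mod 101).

Answer: 71

Derivation:
val('g') = 7, val('e') = 5
Position k = 2, exponent = n-1-k = 1
B^1 mod M = 5^1 mod 101 = 5
Delta = (5 - 7) * 5 mod 101 = 91
New hash = (81 + 91) mod 101 = 71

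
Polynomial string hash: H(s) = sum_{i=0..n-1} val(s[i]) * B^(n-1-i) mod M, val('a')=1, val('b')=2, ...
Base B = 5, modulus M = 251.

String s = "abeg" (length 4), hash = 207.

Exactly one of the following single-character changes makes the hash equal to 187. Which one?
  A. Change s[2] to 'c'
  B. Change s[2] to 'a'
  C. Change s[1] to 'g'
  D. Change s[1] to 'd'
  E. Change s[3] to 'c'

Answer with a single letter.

Option A: s[2]='e'->'c', delta=(3-5)*5^1 mod 251 = 241, hash=207+241 mod 251 = 197
Option B: s[2]='e'->'a', delta=(1-5)*5^1 mod 251 = 231, hash=207+231 mod 251 = 187 <-- target
Option C: s[1]='b'->'g', delta=(7-2)*5^2 mod 251 = 125, hash=207+125 mod 251 = 81
Option D: s[1]='b'->'d', delta=(4-2)*5^2 mod 251 = 50, hash=207+50 mod 251 = 6
Option E: s[3]='g'->'c', delta=(3-7)*5^0 mod 251 = 247, hash=207+247 mod 251 = 203

Answer: B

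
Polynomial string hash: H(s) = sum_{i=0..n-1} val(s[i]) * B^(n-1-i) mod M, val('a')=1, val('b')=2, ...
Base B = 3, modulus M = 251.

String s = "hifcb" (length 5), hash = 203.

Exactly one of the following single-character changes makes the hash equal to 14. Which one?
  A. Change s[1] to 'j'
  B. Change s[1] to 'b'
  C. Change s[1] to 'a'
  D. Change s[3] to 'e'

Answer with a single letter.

Answer: B

Derivation:
Option A: s[1]='i'->'j', delta=(10-9)*3^3 mod 251 = 27, hash=203+27 mod 251 = 230
Option B: s[1]='i'->'b', delta=(2-9)*3^3 mod 251 = 62, hash=203+62 mod 251 = 14 <-- target
Option C: s[1]='i'->'a', delta=(1-9)*3^3 mod 251 = 35, hash=203+35 mod 251 = 238
Option D: s[3]='c'->'e', delta=(5-3)*3^1 mod 251 = 6, hash=203+6 mod 251 = 209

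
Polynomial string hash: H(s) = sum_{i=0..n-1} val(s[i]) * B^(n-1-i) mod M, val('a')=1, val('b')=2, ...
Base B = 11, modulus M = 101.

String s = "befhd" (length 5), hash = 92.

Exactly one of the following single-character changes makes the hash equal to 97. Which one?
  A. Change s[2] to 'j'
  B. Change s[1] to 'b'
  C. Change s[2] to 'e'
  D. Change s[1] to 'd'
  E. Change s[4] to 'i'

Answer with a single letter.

Option A: s[2]='f'->'j', delta=(10-6)*11^2 mod 101 = 80, hash=92+80 mod 101 = 71
Option B: s[1]='e'->'b', delta=(2-5)*11^3 mod 101 = 47, hash=92+47 mod 101 = 38
Option C: s[2]='f'->'e', delta=(5-6)*11^2 mod 101 = 81, hash=92+81 mod 101 = 72
Option D: s[1]='e'->'d', delta=(4-5)*11^3 mod 101 = 83, hash=92+83 mod 101 = 74
Option E: s[4]='d'->'i', delta=(9-4)*11^0 mod 101 = 5, hash=92+5 mod 101 = 97 <-- target

Answer: E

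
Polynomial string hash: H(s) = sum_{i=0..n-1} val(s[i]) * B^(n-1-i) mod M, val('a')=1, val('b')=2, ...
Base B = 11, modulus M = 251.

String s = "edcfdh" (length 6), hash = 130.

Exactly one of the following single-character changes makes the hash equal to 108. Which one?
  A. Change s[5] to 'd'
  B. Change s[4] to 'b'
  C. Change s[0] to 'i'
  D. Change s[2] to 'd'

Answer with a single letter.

Answer: B

Derivation:
Option A: s[5]='h'->'d', delta=(4-8)*11^0 mod 251 = 247, hash=130+247 mod 251 = 126
Option B: s[4]='d'->'b', delta=(2-4)*11^1 mod 251 = 229, hash=130+229 mod 251 = 108 <-- target
Option C: s[0]='e'->'i', delta=(9-5)*11^5 mod 251 = 138, hash=130+138 mod 251 = 17
Option D: s[2]='c'->'d', delta=(4-3)*11^3 mod 251 = 76, hash=130+76 mod 251 = 206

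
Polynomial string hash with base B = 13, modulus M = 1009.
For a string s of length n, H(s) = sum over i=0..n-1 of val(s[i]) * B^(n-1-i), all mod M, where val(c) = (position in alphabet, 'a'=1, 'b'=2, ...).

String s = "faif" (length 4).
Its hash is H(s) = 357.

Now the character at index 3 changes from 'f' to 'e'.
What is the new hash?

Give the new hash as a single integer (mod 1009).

Answer: 356

Derivation:
val('f') = 6, val('e') = 5
Position k = 3, exponent = n-1-k = 0
B^0 mod M = 13^0 mod 1009 = 1
Delta = (5 - 6) * 1 mod 1009 = 1008
New hash = (357 + 1008) mod 1009 = 356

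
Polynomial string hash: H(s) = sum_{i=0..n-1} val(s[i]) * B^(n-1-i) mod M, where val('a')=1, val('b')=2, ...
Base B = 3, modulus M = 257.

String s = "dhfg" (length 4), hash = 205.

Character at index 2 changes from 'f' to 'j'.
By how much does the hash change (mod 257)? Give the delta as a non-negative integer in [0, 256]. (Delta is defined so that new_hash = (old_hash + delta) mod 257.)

Delta formula: (val(new) - val(old)) * B^(n-1-k) mod M
  val('j') - val('f') = 10 - 6 = 4
  B^(n-1-k) = 3^1 mod 257 = 3
  Delta = 4 * 3 mod 257 = 12

Answer: 12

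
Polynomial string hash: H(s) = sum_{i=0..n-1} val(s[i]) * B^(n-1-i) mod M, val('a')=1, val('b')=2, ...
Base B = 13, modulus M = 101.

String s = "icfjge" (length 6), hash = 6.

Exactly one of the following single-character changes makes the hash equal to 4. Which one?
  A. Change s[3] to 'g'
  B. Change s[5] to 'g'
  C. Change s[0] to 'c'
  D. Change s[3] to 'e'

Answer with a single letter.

Option A: s[3]='j'->'g', delta=(7-10)*13^2 mod 101 = 99, hash=6+99 mod 101 = 4 <-- target
Option B: s[5]='e'->'g', delta=(7-5)*13^0 mod 101 = 2, hash=6+2 mod 101 = 8
Option C: s[0]='i'->'c', delta=(3-9)*13^5 mod 101 = 100, hash=6+100 mod 101 = 5
Option D: s[3]='j'->'e', delta=(5-10)*13^2 mod 101 = 64, hash=6+64 mod 101 = 70

Answer: A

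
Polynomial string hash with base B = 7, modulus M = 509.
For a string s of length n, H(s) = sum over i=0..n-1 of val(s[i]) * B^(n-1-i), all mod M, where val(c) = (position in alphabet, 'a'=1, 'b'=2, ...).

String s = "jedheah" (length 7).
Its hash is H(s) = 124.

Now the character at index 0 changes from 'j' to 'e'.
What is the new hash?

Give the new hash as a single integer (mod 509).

Answer: 283

Derivation:
val('j') = 10, val('e') = 5
Position k = 0, exponent = n-1-k = 6
B^6 mod M = 7^6 mod 509 = 70
Delta = (5 - 10) * 70 mod 509 = 159
New hash = (124 + 159) mod 509 = 283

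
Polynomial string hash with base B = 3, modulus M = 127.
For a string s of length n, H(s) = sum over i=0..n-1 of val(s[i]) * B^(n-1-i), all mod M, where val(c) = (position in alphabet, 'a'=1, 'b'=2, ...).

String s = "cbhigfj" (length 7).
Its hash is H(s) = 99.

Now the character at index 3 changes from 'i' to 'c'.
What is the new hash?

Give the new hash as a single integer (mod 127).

Answer: 64

Derivation:
val('i') = 9, val('c') = 3
Position k = 3, exponent = n-1-k = 3
B^3 mod M = 3^3 mod 127 = 27
Delta = (3 - 9) * 27 mod 127 = 92
New hash = (99 + 92) mod 127 = 64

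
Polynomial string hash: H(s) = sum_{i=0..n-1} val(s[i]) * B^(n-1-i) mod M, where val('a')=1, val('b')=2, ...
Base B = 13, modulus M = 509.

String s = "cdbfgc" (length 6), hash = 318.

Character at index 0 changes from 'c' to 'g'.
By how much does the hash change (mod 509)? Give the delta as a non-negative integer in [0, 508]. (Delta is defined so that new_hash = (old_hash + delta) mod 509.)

Delta formula: (val(new) - val(old)) * B^(n-1-k) mod M
  val('g') - val('c') = 7 - 3 = 4
  B^(n-1-k) = 13^5 mod 509 = 232
  Delta = 4 * 232 mod 509 = 419

Answer: 419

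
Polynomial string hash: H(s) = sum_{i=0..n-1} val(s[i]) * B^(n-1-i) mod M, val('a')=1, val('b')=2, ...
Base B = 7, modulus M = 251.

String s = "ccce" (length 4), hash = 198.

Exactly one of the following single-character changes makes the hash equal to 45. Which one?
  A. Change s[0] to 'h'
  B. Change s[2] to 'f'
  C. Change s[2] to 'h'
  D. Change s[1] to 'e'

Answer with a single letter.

Option A: s[0]='c'->'h', delta=(8-3)*7^3 mod 251 = 209, hash=198+209 mod 251 = 156
Option B: s[2]='c'->'f', delta=(6-3)*7^1 mod 251 = 21, hash=198+21 mod 251 = 219
Option C: s[2]='c'->'h', delta=(8-3)*7^1 mod 251 = 35, hash=198+35 mod 251 = 233
Option D: s[1]='c'->'e', delta=(5-3)*7^2 mod 251 = 98, hash=198+98 mod 251 = 45 <-- target

Answer: D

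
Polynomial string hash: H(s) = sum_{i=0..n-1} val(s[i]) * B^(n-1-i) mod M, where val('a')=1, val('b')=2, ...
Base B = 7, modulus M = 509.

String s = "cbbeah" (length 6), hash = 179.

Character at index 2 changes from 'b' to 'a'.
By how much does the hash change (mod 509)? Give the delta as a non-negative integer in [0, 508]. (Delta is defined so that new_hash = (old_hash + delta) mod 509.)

Answer: 166

Derivation:
Delta formula: (val(new) - val(old)) * B^(n-1-k) mod M
  val('a') - val('b') = 1 - 2 = -1
  B^(n-1-k) = 7^3 mod 509 = 343
  Delta = -1 * 343 mod 509 = 166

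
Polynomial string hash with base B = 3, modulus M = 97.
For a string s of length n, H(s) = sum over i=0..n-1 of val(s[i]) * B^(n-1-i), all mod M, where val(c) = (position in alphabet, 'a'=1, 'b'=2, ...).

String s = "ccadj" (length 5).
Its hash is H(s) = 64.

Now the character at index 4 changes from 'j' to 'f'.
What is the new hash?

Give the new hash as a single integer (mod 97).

Answer: 60

Derivation:
val('j') = 10, val('f') = 6
Position k = 4, exponent = n-1-k = 0
B^0 mod M = 3^0 mod 97 = 1
Delta = (6 - 10) * 1 mod 97 = 93
New hash = (64 + 93) mod 97 = 60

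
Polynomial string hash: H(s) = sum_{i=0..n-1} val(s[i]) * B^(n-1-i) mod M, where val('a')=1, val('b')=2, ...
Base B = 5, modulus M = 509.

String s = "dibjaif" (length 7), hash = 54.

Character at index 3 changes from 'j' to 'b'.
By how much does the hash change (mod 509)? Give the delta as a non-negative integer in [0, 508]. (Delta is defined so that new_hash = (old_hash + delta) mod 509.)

Answer: 18

Derivation:
Delta formula: (val(new) - val(old)) * B^(n-1-k) mod M
  val('b') - val('j') = 2 - 10 = -8
  B^(n-1-k) = 5^3 mod 509 = 125
  Delta = -8 * 125 mod 509 = 18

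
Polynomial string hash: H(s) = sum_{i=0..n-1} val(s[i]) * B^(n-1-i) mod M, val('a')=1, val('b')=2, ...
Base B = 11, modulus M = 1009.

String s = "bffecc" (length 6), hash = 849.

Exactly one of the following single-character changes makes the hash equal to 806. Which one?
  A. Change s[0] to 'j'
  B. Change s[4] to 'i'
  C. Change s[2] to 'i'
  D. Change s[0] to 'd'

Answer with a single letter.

Answer: C

Derivation:
Option A: s[0]='b'->'j', delta=(10-2)*11^5 mod 1009 = 924, hash=849+924 mod 1009 = 764
Option B: s[4]='c'->'i', delta=(9-3)*11^1 mod 1009 = 66, hash=849+66 mod 1009 = 915
Option C: s[2]='f'->'i', delta=(9-6)*11^3 mod 1009 = 966, hash=849+966 mod 1009 = 806 <-- target
Option D: s[0]='b'->'d', delta=(4-2)*11^5 mod 1009 = 231, hash=849+231 mod 1009 = 71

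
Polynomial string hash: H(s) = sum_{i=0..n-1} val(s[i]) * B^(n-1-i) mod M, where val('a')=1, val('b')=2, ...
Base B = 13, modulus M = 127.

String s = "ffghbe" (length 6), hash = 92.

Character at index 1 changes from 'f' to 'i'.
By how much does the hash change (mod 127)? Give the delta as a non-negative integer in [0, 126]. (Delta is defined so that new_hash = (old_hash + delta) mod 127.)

Delta formula: (val(new) - val(old)) * B^(n-1-k) mod M
  val('i') - val('f') = 9 - 6 = 3
  B^(n-1-k) = 13^4 mod 127 = 113
  Delta = 3 * 113 mod 127 = 85

Answer: 85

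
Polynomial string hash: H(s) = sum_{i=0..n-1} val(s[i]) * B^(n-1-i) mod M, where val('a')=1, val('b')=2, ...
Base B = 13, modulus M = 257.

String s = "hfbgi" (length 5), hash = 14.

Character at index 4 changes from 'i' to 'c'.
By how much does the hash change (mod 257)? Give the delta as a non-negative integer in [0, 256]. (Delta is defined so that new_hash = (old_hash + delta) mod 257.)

Answer: 251

Derivation:
Delta formula: (val(new) - val(old)) * B^(n-1-k) mod M
  val('c') - val('i') = 3 - 9 = -6
  B^(n-1-k) = 13^0 mod 257 = 1
  Delta = -6 * 1 mod 257 = 251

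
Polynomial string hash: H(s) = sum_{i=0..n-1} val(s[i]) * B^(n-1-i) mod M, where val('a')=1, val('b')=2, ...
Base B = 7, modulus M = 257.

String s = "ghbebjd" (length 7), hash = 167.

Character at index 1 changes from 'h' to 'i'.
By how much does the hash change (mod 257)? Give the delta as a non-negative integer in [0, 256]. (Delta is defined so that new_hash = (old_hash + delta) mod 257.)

Answer: 102

Derivation:
Delta formula: (val(new) - val(old)) * B^(n-1-k) mod M
  val('i') - val('h') = 9 - 8 = 1
  B^(n-1-k) = 7^5 mod 257 = 102
  Delta = 1 * 102 mod 257 = 102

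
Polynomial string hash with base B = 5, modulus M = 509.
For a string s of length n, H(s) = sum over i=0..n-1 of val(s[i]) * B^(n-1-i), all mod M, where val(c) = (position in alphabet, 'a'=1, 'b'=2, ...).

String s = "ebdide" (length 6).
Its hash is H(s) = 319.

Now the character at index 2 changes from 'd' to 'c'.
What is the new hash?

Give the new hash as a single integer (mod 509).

Answer: 194

Derivation:
val('d') = 4, val('c') = 3
Position k = 2, exponent = n-1-k = 3
B^3 mod M = 5^3 mod 509 = 125
Delta = (3 - 4) * 125 mod 509 = 384
New hash = (319 + 384) mod 509 = 194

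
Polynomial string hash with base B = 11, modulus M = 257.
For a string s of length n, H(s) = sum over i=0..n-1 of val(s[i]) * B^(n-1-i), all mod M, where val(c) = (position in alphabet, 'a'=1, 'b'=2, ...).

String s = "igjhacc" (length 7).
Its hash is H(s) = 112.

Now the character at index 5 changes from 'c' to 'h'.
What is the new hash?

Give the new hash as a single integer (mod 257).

val('c') = 3, val('h') = 8
Position k = 5, exponent = n-1-k = 1
B^1 mod M = 11^1 mod 257 = 11
Delta = (8 - 3) * 11 mod 257 = 55
New hash = (112 + 55) mod 257 = 167

Answer: 167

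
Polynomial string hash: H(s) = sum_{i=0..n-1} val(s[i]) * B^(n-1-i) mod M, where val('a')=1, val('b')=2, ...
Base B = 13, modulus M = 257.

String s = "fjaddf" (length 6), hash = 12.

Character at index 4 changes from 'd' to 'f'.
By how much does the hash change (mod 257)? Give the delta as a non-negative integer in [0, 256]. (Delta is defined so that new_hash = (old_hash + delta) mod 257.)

Delta formula: (val(new) - val(old)) * B^(n-1-k) mod M
  val('f') - val('d') = 6 - 4 = 2
  B^(n-1-k) = 13^1 mod 257 = 13
  Delta = 2 * 13 mod 257 = 26

Answer: 26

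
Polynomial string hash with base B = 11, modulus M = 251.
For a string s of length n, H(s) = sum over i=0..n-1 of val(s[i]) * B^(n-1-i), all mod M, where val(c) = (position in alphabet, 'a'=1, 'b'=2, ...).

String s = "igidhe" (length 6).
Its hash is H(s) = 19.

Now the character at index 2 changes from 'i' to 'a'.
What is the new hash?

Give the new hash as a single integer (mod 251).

val('i') = 9, val('a') = 1
Position k = 2, exponent = n-1-k = 3
B^3 mod M = 11^3 mod 251 = 76
Delta = (1 - 9) * 76 mod 251 = 145
New hash = (19 + 145) mod 251 = 164

Answer: 164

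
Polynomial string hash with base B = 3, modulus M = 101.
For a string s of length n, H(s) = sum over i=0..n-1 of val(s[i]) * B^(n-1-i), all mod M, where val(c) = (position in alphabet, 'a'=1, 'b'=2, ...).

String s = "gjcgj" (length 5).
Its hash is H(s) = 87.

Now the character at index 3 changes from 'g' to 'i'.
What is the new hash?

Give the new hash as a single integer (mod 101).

val('g') = 7, val('i') = 9
Position k = 3, exponent = n-1-k = 1
B^1 mod M = 3^1 mod 101 = 3
Delta = (9 - 7) * 3 mod 101 = 6
New hash = (87 + 6) mod 101 = 93

Answer: 93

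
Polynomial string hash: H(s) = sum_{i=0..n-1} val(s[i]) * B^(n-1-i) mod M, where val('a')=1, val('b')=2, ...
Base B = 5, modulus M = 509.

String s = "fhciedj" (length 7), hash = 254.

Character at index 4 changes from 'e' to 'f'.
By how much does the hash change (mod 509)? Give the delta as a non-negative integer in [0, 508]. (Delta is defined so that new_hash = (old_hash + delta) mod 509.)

Answer: 25

Derivation:
Delta formula: (val(new) - val(old)) * B^(n-1-k) mod M
  val('f') - val('e') = 6 - 5 = 1
  B^(n-1-k) = 5^2 mod 509 = 25
  Delta = 1 * 25 mod 509 = 25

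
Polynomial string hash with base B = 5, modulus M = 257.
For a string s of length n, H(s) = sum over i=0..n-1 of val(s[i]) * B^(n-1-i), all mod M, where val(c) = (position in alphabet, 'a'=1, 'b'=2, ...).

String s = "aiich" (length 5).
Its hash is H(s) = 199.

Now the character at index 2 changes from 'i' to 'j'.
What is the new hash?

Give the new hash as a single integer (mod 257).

Answer: 224

Derivation:
val('i') = 9, val('j') = 10
Position k = 2, exponent = n-1-k = 2
B^2 mod M = 5^2 mod 257 = 25
Delta = (10 - 9) * 25 mod 257 = 25
New hash = (199 + 25) mod 257 = 224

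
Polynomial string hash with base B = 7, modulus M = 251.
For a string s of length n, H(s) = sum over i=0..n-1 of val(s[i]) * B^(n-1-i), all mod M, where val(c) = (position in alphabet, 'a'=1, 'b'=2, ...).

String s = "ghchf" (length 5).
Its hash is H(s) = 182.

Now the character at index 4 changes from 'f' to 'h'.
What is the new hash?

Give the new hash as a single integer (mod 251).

val('f') = 6, val('h') = 8
Position k = 4, exponent = n-1-k = 0
B^0 mod M = 7^0 mod 251 = 1
Delta = (8 - 6) * 1 mod 251 = 2
New hash = (182 + 2) mod 251 = 184

Answer: 184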